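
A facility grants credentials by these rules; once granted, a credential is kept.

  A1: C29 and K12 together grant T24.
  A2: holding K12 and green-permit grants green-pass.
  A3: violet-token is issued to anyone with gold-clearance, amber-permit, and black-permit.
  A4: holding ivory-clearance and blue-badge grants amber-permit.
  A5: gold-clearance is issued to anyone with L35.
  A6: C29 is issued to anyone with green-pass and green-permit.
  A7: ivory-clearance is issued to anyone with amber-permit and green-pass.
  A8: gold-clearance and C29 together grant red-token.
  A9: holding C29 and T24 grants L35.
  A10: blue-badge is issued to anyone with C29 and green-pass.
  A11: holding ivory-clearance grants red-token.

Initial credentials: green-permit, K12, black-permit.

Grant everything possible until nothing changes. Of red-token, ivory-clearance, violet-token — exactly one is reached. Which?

red-token

Holding K12 and green-permit grants green-pass (A2).
Holding green-pass and green-permit grants C29 (A6).
Holding C29 and K12 grants T24 (A1).
Holding C29 and T24 grants L35 (A9).
Holding L35 grants gold-clearance (A5).
Holding gold-clearance and C29 grants red-token (A8).
violet-token would need gold-clearance, amber-permit, and black-permit (A3), but amber-permit is never granted. ivory-clearance would need amber-permit and green-pass (A7), but amber-permit is never granted.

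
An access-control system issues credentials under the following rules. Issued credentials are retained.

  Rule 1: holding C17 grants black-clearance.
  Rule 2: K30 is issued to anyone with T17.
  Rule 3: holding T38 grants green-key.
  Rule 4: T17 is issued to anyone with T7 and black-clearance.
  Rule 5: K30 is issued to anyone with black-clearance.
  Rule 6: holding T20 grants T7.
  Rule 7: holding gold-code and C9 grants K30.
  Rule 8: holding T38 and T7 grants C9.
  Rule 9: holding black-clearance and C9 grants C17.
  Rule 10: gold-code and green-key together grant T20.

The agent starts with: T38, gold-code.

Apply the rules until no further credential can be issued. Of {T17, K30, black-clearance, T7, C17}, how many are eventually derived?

2

Holding T38 grants green-key (Rule 3).
Holding gold-code and green-key grants T20 (Rule 10).
Holding T20 grants T7 (Rule 6).
Holding T38 and T7 grants C9 (Rule 8).
Holding gold-code and C9 grants K30 (Rule 7).
T17 would need T7 and black-clearance (Rule 4), but black-clearance is never granted.
K30: reached.
black-clearance would need C17 (Rule 1), but C17 is never granted.
T7: reached.
C17 would need black-clearance and C9 (Rule 9), but black-clearance is never granted.
Reached: K30 and T7 — 2 of the 5.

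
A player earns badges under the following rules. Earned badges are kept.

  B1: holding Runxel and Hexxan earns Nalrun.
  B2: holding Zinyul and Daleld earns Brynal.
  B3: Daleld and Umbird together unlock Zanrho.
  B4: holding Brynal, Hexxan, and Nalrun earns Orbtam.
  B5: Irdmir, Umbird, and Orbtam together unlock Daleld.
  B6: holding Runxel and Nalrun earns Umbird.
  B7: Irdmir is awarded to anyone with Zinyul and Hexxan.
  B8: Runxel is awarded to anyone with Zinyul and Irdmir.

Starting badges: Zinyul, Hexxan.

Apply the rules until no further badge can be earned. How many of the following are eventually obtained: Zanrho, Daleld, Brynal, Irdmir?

1

With Zinyul and Hexxan, Irdmir is earned (B7).
Zanrho would need Daleld and Umbird (B3), but Daleld is never earned.
Daleld would need Irdmir, Umbird, and Orbtam (B5), but Orbtam is never earned.
Brynal would need Zinyul and Daleld (B2), but Daleld is never earned.
Irdmir: reached.
Reached: Irdmir — 1 of the 4.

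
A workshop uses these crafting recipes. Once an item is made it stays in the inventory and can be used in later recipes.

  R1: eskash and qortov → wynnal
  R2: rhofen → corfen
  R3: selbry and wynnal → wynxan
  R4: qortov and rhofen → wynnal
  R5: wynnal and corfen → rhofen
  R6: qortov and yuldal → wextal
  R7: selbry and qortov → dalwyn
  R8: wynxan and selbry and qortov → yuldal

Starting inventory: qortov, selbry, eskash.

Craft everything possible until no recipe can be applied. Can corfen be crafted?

corfen would need rhofen (R2), but rhofen is never obtained.

No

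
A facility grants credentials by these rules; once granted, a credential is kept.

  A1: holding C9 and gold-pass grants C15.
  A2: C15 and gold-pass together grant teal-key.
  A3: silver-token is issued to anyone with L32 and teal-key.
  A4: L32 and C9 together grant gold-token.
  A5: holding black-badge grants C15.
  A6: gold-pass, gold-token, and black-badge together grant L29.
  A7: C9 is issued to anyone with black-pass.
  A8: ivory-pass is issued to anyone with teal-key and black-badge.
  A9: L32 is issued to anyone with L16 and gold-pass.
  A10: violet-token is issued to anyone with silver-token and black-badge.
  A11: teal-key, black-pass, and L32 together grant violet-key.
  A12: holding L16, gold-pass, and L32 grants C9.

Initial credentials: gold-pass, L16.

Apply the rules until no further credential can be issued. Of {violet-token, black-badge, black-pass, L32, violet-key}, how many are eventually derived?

1

Holding L16 and gold-pass grants L32 (A9).
violet-token would need silver-token and black-badge (A10), but black-badge is never granted.
No rule produces black-badge, and it is not given.
No rule produces black-pass, and it is not given.
L32: reached.
violet-key would need teal-key, black-pass, and L32 (A11), but black-pass is never granted.
Reached: L32 — 1 of the 5.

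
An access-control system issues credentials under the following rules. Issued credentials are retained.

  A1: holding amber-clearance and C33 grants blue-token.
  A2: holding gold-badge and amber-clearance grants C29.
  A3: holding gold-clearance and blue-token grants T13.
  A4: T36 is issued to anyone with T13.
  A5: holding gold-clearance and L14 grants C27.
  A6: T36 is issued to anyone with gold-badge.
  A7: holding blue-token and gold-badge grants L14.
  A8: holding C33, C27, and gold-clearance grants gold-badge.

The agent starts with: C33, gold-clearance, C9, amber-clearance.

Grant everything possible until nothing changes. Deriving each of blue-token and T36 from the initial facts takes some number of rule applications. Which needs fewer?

blue-token

blue-token: Holding amber-clearance and C33 grants blue-token (A1). [1 rule application]
T36: Holding amber-clearance and C33 grants blue-token (A1). Holding gold-clearance and blue-token grants T13 (A3). Holding T13 grants T36 (A4). [3 rule applications]
blue-token needs fewer.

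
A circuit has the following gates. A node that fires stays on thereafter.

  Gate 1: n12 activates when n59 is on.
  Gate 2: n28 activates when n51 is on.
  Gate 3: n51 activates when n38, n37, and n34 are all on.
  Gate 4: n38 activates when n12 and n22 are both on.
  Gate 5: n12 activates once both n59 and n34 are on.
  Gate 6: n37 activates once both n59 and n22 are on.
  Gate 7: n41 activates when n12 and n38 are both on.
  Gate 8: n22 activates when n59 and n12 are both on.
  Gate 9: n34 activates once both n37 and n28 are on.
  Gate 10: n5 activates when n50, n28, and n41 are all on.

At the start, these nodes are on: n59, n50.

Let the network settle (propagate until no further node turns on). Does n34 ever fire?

n34 would need n37 and n28 (Gate 9), but n28 never turns on.

No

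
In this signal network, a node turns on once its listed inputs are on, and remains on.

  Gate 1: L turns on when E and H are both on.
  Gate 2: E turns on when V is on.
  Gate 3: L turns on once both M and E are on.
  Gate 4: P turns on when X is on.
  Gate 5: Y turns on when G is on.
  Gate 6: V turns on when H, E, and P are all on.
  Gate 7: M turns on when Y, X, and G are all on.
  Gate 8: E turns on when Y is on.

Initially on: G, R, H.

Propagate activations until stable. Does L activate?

Yes

Gate 5: G on → Y on.
Y is on, so E turns on (Gate 8).
Gate 1: E and H on → L on.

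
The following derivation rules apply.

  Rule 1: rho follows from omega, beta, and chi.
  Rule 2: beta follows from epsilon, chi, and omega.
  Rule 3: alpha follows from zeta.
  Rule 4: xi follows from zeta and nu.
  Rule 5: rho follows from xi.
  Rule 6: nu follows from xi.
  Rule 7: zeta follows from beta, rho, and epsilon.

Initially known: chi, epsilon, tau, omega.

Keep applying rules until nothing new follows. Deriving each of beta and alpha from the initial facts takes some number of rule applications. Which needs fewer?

beta

beta: From epsilon, chi, and omega, Rule 2 gives beta. [1 rule application]
alpha: From epsilon, chi, and omega, Rule 2 gives beta. omega, beta, and chi hold, so rho follows (Rule 1). From beta, rho, and epsilon, Rule 7 gives zeta. From zeta, Rule 3 gives alpha. [4 rule applications]
beta needs fewer.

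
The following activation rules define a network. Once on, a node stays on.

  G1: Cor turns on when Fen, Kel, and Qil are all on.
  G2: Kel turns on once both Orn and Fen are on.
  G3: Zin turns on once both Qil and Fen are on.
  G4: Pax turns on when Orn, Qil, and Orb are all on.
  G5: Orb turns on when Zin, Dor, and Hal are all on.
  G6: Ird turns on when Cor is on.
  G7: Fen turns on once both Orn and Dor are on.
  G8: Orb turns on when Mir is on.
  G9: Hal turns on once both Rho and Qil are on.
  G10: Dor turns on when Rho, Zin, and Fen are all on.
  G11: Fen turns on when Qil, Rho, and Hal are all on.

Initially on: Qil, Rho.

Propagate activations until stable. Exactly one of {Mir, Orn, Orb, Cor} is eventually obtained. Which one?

Rho and Qil are on, so Hal turns on (G9).
G11: Qil, Rho, and Hal on → Fen on.
G3: Qil and Fen on → Zin on.
G10: Rho, Zin, and Fen on → Dor on.
Zin, Dor, and Hal are on, so Orb turns on (G5).
No rule produces Mir, and it is not given. Cor would need Fen, Kel, and Qil (G1), but Kel never turns on. No rule produces Orn, and it is not given.

Orb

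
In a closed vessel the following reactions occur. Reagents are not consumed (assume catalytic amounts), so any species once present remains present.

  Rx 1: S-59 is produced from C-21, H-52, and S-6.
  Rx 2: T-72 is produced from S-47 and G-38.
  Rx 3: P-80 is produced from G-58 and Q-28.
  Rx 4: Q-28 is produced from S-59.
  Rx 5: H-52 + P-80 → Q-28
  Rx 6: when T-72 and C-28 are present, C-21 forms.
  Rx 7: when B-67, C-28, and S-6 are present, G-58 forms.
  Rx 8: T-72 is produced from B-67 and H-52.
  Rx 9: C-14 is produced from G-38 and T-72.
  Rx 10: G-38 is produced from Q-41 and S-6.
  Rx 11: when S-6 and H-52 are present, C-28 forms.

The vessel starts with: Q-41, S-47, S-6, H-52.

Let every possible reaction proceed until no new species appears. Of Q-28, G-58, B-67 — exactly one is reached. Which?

S-6 and H-52 present → C-28 forms (Rx 11).
Q-41 and S-6 present → G-38 forms (Rx 10).
S-47 and G-38 present → T-72 forms (Rx 2).
T-72 and C-28 present → C-21 forms (Rx 6).
C-21, H-52, and S-6 present → S-59 forms (Rx 1).
S-59 present → Q-28 forms (Rx 4).
G-58 would need B-67, C-28, and S-6 (Rx 7), but B-67 never forms. No rule produces B-67, and it is not given.

Q-28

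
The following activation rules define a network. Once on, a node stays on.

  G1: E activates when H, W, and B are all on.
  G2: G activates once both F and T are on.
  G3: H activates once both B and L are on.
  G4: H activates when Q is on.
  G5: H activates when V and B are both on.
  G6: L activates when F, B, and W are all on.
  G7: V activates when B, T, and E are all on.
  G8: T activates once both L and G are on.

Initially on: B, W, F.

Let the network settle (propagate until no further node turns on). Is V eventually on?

V would need B, T, and E (G7), but T never turns on.

No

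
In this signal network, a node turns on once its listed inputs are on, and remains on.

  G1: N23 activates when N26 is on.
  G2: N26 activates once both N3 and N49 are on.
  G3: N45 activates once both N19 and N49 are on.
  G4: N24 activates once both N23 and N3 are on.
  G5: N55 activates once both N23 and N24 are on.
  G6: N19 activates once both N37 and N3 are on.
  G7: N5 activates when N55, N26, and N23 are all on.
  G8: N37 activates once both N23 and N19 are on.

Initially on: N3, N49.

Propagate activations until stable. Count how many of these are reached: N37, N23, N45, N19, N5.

2

N3 and N49 are on, so N26 activates (G2).
G1: N26 on → N23 on.
N23 and N3 are on, so N24 activates (G4).
N23 and N24 are on, so N55 activates (G5).
G7: N55, N26, and N23 on → N5 on.
N37 would need N23 and N19 (G8), but N19 never turns on.
N23: reached.
N45 would need N19 and N49 (G3), but N19 never turns on.
N19 would need N37 and N3 (G6), but N37 never turns on.
N5: reached.
Reached: N23 and N5 — 2 of the 5.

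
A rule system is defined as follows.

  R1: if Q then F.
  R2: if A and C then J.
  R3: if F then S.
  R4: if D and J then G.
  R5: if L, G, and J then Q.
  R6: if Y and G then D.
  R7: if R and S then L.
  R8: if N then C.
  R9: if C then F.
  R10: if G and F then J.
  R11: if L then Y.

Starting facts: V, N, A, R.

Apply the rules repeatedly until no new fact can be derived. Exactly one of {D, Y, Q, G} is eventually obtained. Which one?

From N, R8 gives C.
From C, R9 gives F.
F holds, so S follows (R3).
R and S hold, so L follows (R7).
L holds, so Y follows (R11).
D would need Y and G (R6), but G is never established. Q would need L, G, and J (R5), but G is never established. G would need D and J (R4), but D is never established.

Y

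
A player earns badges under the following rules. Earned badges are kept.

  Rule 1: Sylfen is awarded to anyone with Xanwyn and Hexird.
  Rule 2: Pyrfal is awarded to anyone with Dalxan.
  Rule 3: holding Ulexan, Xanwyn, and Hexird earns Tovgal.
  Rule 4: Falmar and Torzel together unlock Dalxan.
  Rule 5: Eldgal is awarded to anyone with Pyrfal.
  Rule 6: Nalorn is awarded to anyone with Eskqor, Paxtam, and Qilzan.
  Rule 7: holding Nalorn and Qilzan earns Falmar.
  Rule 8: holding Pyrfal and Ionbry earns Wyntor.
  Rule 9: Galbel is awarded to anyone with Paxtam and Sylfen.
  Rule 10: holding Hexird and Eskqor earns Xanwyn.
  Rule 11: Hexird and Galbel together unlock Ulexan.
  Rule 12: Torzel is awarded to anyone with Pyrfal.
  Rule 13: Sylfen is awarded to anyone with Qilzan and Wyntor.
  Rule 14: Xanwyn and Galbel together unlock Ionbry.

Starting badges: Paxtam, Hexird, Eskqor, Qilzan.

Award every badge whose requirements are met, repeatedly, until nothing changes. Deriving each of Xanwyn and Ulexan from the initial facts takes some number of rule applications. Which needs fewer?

Xanwyn: With Hexird and Eskqor, Xanwyn is earned (Rule 10). [1 rule application]
Ulexan: With Hexird and Eskqor, Xanwyn is earned (Rule 10). With Xanwyn and Hexird, Sylfen is earned (Rule 1). With Paxtam and Sylfen, Galbel is earned (Rule 9). With Hexird and Galbel, Ulexan is earned (Rule 11). [4 rule applications]
Xanwyn needs fewer.

Xanwyn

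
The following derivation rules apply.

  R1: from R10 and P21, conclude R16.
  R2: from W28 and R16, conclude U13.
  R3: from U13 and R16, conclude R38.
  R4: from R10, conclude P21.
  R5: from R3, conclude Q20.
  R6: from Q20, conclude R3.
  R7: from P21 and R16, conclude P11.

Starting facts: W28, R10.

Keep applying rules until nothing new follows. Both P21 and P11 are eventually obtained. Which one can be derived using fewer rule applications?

P21

P21: R10 holds, so P21 follows (R4). [1 rule application]
P11: R10 holds, so P21 follows (R4). R10 and P21 hold, so R16 follows (R1). P21 and R16 hold, so P11 follows (R7). [3 rule applications]
P21 needs fewer.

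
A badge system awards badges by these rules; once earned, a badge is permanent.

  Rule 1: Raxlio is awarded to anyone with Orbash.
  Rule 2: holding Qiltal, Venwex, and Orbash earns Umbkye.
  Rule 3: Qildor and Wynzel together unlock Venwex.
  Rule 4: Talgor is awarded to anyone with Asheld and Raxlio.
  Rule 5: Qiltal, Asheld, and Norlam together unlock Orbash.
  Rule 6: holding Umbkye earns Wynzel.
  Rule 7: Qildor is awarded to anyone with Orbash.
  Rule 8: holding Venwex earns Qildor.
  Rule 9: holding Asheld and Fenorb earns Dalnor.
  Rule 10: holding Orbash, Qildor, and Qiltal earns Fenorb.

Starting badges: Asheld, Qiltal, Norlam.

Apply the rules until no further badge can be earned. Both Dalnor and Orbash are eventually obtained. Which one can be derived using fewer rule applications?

Orbash

Orbash: With Qiltal, Asheld, and Norlam, Orbash is earned (Rule 5). [1 rule application]
Dalnor: With Qiltal, Asheld, and Norlam, Orbash is earned (Rule 5). With Orbash, Qildor is earned (Rule 7). With Orbash, Qildor, and Qiltal, Fenorb is earned (Rule 10). With Asheld and Fenorb, Dalnor is earned (Rule 9). [4 rule applications]
Orbash needs fewer.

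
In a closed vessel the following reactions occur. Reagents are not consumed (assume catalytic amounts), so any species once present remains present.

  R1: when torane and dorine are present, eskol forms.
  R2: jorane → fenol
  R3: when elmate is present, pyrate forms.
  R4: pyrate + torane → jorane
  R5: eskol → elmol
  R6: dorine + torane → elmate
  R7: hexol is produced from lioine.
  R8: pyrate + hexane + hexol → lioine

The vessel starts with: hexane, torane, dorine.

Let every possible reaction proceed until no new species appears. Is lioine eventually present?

lioine would need pyrate, hexane, and hexol (R8), but hexol never forms.

No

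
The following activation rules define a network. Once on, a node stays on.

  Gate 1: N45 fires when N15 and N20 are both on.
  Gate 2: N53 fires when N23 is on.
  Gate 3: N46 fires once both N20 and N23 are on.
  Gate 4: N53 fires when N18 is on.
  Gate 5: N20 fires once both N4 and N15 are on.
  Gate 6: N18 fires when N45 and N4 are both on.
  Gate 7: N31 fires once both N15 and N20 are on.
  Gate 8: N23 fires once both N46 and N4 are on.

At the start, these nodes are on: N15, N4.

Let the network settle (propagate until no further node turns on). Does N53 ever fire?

N4 and N15 are on, so N20 fires (Gate 5).
Gate 1: N15 and N20 on → N45 on.
Gate 6: N45 and N4 on → N18 on.
Gate 4: N18 on → N53 on.

Yes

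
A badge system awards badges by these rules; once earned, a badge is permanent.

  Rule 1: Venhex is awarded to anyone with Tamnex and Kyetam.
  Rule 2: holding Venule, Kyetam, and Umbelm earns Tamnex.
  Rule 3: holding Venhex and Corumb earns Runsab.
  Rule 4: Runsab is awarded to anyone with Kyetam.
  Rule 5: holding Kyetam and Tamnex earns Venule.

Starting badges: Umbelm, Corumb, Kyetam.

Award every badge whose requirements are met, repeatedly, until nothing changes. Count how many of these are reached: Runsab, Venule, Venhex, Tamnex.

1

With Kyetam, Runsab is earned (Rule 4).
Runsab: reached.
Venule would need Kyetam and Tamnex (Rule 5), but Tamnex is never earned.
Venhex would need Tamnex and Kyetam (Rule 1), but Tamnex is never earned.
Tamnex would need Venule, Kyetam, and Umbelm (Rule 2), but Venule is never earned.
Reached: Runsab — 1 of the 4.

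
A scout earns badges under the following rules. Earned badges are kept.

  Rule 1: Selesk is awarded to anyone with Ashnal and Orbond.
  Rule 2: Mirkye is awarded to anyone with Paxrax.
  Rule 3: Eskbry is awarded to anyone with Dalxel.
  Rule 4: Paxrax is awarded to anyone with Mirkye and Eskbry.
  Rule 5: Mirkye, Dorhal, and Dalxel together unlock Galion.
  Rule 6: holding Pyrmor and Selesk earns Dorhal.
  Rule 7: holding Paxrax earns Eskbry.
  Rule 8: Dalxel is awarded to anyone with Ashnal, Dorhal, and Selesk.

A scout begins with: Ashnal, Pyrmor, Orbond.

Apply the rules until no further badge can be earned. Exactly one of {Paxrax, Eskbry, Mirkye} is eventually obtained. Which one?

With Ashnal and Orbond, Selesk is earned (Rule 1).
With Pyrmor and Selesk, Dorhal is earned (Rule 6).
With Ashnal, Dorhal, and Selesk, Dalxel is earned (Rule 8).
With Dalxel, Eskbry is earned (Rule 3).
Paxrax would need Mirkye and Eskbry (Rule 4), but Mirkye is never earned. Mirkye would need Paxrax (Rule 2), but Paxrax is never earned.

Eskbry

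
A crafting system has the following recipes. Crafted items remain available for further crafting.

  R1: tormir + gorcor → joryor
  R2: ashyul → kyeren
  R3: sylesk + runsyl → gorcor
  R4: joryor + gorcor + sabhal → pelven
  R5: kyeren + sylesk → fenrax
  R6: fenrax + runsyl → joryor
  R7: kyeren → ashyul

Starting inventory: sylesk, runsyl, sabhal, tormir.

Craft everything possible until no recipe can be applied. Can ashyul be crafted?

No

ashyul would need kyeren (R7), but kyeren is never obtained.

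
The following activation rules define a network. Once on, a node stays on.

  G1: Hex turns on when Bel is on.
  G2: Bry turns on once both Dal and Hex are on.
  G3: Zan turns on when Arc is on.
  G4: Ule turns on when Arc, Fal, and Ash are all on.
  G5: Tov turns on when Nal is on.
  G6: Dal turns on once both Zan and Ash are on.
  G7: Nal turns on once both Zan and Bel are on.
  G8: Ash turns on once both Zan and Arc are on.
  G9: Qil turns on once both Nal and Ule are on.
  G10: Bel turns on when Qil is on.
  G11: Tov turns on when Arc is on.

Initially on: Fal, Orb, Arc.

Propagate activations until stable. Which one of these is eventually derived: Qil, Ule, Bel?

Ule

G3: Arc on → Zan on.
G8: Zan and Arc on → Ash on.
Arc, Fal, and Ash are on, so Ule turns on (G4).
Bel would need Qil (G10), but Qil never turns on. Qil would need Nal and Ule (G9), but Nal never turns on.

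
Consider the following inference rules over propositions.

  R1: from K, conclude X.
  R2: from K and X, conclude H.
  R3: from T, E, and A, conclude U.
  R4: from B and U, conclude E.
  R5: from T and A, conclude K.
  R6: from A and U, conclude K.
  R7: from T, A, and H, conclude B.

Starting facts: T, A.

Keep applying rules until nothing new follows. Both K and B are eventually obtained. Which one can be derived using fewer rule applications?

K: From T and A, R5 gives K. [1 rule application]
B: T and A hold, so K follows (R5). From K, R1 gives X. K and X hold, so H follows (R2). From T, A, and H, R7 gives B. [4 rule applications]
K needs fewer.

K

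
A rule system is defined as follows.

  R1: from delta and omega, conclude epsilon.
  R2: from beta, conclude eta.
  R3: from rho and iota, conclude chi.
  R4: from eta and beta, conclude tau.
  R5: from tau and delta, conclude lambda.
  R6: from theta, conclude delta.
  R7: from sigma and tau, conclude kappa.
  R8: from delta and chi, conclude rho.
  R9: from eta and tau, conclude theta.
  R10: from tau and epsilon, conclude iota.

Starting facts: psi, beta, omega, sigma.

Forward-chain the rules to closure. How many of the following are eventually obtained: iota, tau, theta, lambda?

From beta, R2 gives eta.
eta and beta hold, so tau follows (R4).
From eta and tau, R9 gives theta.
theta holds, so delta follows (R6).
From tau and delta, R5 gives lambda.
From delta and omega, R1 gives epsilon.
From tau and epsilon, R10 gives iota.
iota: reached.
tau: reached.
theta: reached.
lambda: reached.
All 4 are reached.

4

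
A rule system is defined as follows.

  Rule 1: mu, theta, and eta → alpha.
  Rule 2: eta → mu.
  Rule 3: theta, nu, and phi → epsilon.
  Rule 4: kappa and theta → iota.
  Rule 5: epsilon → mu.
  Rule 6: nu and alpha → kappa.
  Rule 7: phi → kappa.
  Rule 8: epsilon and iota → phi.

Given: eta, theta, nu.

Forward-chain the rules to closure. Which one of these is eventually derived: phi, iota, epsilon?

iota

From eta, Rule 2 gives mu.
From mu, theta, and eta, Rule 1 gives alpha.
From nu and alpha, Rule 6 gives kappa.
From kappa and theta, Rule 4 gives iota.
phi would need epsilon and iota (Rule 8), but epsilon is never established. epsilon would need theta, nu, and phi (Rule 3), but phi is never established.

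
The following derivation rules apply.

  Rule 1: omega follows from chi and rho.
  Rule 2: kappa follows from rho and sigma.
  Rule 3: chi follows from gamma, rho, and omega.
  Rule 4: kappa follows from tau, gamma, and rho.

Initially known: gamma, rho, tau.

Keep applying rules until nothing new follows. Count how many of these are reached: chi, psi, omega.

chi would need gamma, rho, and omega (Rule 3), but omega is never established.
No rule produces psi, and it is not given.
omega would need chi and rho (Rule 1), but chi is never established.
None of the 3 are reached.

0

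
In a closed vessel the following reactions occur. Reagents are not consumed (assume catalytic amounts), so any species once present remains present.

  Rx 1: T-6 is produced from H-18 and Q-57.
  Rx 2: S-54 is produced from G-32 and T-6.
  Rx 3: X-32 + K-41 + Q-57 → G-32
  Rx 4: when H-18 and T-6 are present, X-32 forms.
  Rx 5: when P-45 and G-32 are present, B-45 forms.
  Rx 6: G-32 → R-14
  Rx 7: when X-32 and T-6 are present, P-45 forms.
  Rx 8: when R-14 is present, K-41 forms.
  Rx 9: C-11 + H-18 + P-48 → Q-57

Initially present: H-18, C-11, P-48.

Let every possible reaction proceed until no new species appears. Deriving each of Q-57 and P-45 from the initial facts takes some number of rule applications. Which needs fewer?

Q-57: C-11, H-18, and P-48 present → Q-57 forms (Rx 9). [1 rule application]
P-45: C-11, H-18, and P-48 present → Q-57 forms (Rx 9). H-18 and Q-57 present → T-6 forms (Rx 1). H-18 and T-6 present → X-32 forms (Rx 4). X-32 and T-6 present → P-45 forms (Rx 7). [4 rule applications]
Q-57 needs fewer.

Q-57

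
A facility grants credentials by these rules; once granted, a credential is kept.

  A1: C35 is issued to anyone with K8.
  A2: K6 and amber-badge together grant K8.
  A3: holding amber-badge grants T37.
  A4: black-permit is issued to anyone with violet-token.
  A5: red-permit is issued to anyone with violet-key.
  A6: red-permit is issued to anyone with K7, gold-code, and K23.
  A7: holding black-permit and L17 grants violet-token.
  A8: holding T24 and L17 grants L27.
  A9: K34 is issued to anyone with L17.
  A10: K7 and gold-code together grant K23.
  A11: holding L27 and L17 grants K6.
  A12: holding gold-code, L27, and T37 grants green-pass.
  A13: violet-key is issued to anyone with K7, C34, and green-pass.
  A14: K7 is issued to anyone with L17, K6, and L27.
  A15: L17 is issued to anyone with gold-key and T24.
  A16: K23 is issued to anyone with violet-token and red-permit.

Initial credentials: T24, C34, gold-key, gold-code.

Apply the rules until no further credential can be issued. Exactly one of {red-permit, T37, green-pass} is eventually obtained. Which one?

red-permit

Holding gold-key and T24 grants L17 (A15).
Holding T24 and L17 grants L27 (A8).
Holding L27 and L17 grants K6 (A11).
Holding L17, K6, and L27 grants K7 (A14).
Holding K7 and gold-code grants K23 (A10).
Holding K7, gold-code, and K23 grants red-permit (A6).
green-pass would need gold-code, L27, and T37 (A12), but T37 is never granted. T37 would need amber-badge (A3), but amber-badge is never granted.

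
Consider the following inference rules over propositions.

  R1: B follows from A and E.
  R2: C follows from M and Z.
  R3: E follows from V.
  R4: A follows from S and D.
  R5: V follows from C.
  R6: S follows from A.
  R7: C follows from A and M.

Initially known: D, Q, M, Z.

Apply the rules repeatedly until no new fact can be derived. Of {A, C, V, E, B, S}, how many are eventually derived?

3

From M and Z, R2 gives C.
C holds, so V follows (R5).
From V, R3 gives E.
A would need S and D (R4), but S is never established.
C: reached.
V: reached.
E: reached.
B would need A and E (R1), but A is never established.
S would need A (R6), but A is never established.
Reached: C, V, and E — 3 of the 6.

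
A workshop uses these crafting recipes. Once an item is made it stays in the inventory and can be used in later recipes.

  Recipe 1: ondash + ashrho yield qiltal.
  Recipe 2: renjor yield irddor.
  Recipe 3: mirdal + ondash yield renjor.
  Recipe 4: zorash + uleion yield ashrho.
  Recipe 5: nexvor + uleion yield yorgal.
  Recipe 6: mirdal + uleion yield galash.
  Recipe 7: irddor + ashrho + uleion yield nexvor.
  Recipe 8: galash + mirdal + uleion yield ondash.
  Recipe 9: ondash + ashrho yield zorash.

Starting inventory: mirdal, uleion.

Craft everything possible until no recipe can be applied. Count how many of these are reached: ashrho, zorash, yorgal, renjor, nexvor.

1

mirdal + uleion → galash (Recipe 6).
galash + mirdal + uleion → ondash (Recipe 8).
Using Recipe 3, mirdal and ondash make renjor.
ashrho would need zorash and uleion (Recipe 4), but zorash is never obtained.
zorash would need ondash and ashrho (Recipe 9), but ashrho is never obtained.
yorgal would need nexvor and uleion (Recipe 5), but nexvor is never obtained.
renjor: reached.
nexvor would need irddor, ashrho, and uleion (Recipe 7), but ashrho is never obtained.
Reached: renjor — 1 of the 5.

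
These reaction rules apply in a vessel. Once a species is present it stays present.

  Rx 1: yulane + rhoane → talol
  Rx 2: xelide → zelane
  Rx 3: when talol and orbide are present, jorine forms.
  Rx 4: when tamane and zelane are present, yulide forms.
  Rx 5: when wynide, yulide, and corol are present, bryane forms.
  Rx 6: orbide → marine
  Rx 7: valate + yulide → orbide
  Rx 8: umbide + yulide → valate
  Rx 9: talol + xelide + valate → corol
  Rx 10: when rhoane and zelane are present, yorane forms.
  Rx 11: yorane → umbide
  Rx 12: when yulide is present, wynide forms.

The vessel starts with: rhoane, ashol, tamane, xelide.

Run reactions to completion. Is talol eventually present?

talol would need yulane and rhoane (Rx 1), but yulane never forms.

No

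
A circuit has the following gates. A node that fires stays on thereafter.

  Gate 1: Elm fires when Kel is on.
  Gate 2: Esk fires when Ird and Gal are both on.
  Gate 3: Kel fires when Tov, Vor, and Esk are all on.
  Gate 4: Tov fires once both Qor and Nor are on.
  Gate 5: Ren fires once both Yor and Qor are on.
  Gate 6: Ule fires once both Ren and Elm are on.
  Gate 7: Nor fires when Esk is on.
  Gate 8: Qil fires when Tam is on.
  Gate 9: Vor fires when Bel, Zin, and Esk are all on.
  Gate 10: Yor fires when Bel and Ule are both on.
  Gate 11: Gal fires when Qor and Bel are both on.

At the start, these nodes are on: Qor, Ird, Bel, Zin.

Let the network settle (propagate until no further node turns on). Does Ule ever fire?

Ule would need Ren and Elm (Gate 6), but Ren never turns on.

No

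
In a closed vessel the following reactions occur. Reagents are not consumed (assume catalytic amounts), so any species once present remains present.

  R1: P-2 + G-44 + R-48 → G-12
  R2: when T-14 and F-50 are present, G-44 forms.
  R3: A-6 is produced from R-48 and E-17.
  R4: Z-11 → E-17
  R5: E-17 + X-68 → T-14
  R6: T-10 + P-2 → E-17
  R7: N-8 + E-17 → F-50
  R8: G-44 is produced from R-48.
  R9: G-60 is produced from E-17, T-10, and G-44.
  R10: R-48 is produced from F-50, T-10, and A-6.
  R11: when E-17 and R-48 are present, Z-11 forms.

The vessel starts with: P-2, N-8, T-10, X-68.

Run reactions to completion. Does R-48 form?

No

R-48 would need F-50, T-10, and A-6 (R10), but A-6 never forms.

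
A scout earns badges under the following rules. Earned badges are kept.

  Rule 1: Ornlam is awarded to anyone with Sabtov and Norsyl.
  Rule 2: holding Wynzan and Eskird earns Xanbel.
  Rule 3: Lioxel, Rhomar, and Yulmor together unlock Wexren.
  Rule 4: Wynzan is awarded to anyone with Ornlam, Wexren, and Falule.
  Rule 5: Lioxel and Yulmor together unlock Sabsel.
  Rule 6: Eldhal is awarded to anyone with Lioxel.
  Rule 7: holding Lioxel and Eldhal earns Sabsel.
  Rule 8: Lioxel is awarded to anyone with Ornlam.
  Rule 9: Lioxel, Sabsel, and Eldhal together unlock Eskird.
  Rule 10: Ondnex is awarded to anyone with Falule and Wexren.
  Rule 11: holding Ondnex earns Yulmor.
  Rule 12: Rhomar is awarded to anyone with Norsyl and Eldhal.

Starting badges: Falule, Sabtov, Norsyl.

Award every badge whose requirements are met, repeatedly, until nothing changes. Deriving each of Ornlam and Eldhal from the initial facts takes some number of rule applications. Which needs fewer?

Ornlam: With Sabtov and Norsyl, Ornlam is earned (Rule 1). [1 rule application]
Eldhal: With Sabtov and Norsyl, Ornlam is earned (Rule 1). With Ornlam, Lioxel is earned (Rule 8). With Lioxel, Eldhal is earned (Rule 6). [3 rule applications]
Ornlam needs fewer.

Ornlam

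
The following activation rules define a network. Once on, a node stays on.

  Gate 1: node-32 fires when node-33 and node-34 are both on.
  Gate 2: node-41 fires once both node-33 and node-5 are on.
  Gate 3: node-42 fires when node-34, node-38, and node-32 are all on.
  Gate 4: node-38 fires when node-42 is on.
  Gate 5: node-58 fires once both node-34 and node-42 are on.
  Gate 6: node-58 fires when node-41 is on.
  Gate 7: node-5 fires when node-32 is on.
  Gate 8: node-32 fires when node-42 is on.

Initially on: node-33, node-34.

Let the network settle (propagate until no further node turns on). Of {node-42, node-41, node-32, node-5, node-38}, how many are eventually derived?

Gate 1: node-33 and node-34 on → node-32 on.
Gate 7: node-32 on → node-5 on.
node-33 and node-5 are on, so node-41 fires (Gate 2).
node-42 would need node-34, node-38, and node-32 (Gate 3), but node-38 never turns on.
node-41: reached.
node-32: reached.
node-5: reached.
node-38 would need node-42 (Gate 4), but node-42 never turns on.
Reached: node-41, node-32, and node-5 — 3 of the 5.

3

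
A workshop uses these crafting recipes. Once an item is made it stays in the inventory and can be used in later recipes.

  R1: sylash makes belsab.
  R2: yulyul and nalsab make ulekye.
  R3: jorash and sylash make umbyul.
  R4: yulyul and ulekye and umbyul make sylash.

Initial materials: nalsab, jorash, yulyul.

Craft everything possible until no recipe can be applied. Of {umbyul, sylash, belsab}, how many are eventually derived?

0

umbyul would need jorash and sylash (R3), but sylash is never obtained.
sylash would need yulyul, ulekye, and umbyul (R4), but umbyul is never obtained.
belsab would need sylash (R1), but sylash is never obtained.
None of the 3 are reached.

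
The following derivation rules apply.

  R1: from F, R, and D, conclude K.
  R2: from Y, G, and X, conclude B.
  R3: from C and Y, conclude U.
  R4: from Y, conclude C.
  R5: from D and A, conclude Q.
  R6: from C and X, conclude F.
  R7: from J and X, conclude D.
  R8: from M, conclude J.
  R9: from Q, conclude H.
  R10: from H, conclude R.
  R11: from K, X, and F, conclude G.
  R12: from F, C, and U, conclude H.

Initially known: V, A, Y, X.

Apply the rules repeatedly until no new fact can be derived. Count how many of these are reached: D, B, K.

D would need J and X (R7), but J is never established.
B would need Y, G, and X (R2), but G is never established.
K would need F, R, and D (R1), but D is never established.
None of the 3 are reached.

0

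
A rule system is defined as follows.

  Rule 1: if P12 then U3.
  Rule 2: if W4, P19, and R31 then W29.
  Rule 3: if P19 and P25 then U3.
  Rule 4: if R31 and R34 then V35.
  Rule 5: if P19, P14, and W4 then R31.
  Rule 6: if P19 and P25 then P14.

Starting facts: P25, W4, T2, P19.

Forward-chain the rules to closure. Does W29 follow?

P19 and P25 hold, so P14 follows (Rule 6).
From P19, P14, and W4, Rule 5 gives R31.
W4, P19, and R31 hold, so W29 follows (Rule 2).

Yes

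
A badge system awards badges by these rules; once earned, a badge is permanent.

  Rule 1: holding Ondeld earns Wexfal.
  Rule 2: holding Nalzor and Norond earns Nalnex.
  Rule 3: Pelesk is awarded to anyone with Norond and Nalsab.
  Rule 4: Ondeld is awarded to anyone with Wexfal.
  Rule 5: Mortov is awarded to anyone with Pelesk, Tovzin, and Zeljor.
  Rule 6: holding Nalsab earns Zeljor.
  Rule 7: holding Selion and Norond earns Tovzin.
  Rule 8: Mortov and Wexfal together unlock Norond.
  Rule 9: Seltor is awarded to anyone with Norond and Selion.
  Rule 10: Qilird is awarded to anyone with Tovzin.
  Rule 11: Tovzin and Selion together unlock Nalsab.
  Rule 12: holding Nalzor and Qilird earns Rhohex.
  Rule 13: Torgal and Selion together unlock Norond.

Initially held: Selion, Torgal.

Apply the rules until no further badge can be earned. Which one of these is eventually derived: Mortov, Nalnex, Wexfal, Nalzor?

With Torgal and Selion, Norond is earned (Rule 13).
With Selion and Norond, Tovzin is earned (Rule 7).
With Tovzin and Selion, Nalsab is earned (Rule 11).
With Nalsab, Zeljor is earned (Rule 6).
With Norond and Nalsab, Pelesk is earned (Rule 3).
With Pelesk, Tovzin, and Zeljor, Mortov is earned (Rule 5).
No rule produces Nalzor, and it is not given. Nalnex would need Nalzor and Norond (Rule 2), but Nalzor is never earned. Wexfal would need Ondeld (Rule 1), but Ondeld is never earned.

Mortov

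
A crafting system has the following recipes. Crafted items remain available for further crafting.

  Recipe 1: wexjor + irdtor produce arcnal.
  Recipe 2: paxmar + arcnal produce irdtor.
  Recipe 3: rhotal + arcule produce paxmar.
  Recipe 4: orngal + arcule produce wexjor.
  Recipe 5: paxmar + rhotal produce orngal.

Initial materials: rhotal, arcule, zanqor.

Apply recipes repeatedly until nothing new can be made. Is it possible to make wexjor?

Yes

Using Recipe 3, rhotal and arcule make paxmar.
Using Recipe 5, paxmar and rhotal make orngal.
Using Recipe 4, orngal and arcule make wexjor.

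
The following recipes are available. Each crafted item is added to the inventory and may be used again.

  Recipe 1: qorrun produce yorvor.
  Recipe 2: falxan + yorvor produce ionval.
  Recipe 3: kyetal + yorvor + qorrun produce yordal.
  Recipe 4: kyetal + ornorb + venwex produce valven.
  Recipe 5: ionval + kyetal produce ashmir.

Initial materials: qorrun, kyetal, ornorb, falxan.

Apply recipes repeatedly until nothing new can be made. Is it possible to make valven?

valven would need kyetal, ornorb, and venwex (Recipe 4), but venwex is never obtained.

No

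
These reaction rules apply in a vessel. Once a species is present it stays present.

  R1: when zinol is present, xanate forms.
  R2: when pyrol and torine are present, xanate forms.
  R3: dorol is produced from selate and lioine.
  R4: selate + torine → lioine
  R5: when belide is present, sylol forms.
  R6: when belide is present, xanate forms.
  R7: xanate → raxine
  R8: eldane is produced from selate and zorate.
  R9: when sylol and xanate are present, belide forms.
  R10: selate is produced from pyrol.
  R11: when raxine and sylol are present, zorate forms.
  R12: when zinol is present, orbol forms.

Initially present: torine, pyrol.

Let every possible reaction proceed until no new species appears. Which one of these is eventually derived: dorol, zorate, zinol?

dorol

pyrol present → selate forms (R10).
selate and torine present → lioine forms (R4).
selate and lioine present → dorol forms (R3).
zorate would need raxine and sylol (R11), but sylol never forms. No rule produces zinol, and it is not given.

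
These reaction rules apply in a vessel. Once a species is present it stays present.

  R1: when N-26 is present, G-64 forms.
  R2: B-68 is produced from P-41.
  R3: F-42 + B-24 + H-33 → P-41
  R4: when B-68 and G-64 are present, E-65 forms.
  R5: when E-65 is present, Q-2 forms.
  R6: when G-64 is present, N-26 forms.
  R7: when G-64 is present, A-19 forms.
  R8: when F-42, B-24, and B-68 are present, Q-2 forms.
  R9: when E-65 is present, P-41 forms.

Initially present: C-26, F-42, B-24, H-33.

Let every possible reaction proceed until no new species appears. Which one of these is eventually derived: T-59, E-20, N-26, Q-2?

F-42, B-24, and H-33 present → P-41 forms (R3).
P-41 present → B-68 forms (R2).
F-42, B-24, and B-68 present → Q-2 forms (R8).
No rule produces T-59, and it is not given. No rule produces E-20, and it is not given. N-26 would need G-64 (R6), but G-64 never forms.

Q-2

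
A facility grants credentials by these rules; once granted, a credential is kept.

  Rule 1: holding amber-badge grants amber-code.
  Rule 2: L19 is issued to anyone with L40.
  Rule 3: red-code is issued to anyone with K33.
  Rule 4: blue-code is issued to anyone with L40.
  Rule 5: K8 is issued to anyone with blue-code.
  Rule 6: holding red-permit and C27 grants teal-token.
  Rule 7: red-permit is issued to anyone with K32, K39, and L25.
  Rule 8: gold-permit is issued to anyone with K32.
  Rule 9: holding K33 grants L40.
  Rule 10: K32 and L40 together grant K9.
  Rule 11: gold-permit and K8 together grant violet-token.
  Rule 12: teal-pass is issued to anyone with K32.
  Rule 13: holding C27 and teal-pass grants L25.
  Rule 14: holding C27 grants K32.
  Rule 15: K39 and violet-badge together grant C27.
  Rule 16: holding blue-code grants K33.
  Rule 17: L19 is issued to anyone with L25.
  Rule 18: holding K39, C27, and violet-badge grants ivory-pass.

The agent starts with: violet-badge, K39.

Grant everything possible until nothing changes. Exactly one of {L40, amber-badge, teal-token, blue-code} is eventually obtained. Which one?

Holding K39 and violet-badge grants C27 (Rule 15).
Holding C27 grants K32 (Rule 14).
Holding K32 grants teal-pass (Rule 12).
Holding C27 and teal-pass grants L25 (Rule 13).
Holding K32, K39, and L25 grants red-permit (Rule 7).
Holding red-permit and C27 grants teal-token (Rule 6).
No rule produces amber-badge, and it is not given. blue-code would need L40 (Rule 4), but L40 is never granted. L40 would need K33 (Rule 9), but K33 is never granted.

teal-token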